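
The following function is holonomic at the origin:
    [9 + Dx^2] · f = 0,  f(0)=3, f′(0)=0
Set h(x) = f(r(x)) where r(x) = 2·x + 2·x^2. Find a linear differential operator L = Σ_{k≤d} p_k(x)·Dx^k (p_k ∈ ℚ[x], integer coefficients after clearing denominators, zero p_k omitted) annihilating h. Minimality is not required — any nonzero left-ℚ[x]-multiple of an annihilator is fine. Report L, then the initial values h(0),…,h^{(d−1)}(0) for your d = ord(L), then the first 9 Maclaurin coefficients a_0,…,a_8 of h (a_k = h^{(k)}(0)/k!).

f: a_k = 3, 0, -27/2, 0, 81/8, 0, -243/80, 0, 2187/4480, …
f∘r: x↦r, Dx↦Dx/r' in L_f ⇒ L₀.
L = (36 + 216·x + 432·x^2 + 288·x^3) - 2·Dx + (1 + 2·x)·Dx^2  (order 2).
h: a_k = 3, 0, -54, -108, 108, 648, 3888/5, -2592/5, -92016/35, …
ICs: h(0) = 3, h′(0) = 0.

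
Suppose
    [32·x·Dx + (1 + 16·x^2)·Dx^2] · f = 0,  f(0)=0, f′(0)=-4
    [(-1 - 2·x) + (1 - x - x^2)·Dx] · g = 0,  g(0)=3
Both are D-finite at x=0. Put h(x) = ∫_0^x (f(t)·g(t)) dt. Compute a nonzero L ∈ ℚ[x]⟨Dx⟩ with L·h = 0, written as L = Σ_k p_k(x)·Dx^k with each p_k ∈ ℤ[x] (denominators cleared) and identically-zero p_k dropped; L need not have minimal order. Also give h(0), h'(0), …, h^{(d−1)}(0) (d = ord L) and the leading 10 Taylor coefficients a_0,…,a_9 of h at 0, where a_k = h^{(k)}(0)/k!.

L = (2 + 32·x + 96·x^2)·Dx + (2 - 28·x + 64·x^2 + 96·x^3)·Dx^2 + (-1 + x - 15·x^2 + 16·x^3 + 16·x^4)·Dx^3  (order 3).
h: a_k = 0, 0, -6, -4, 10, 28/5, -1366/15, -2592/35, 52123/70, 190348/315, …
ICs: h(0) = 0, h′(0) = 0, h′′(0) = -12.

f: a_k = 0, -4, 0, 64/3, 0, -1024/5, 0, 16384/7, 0, -262144/9, …
g: a_k = 3, 3, 6, 9, 15, 24, 39, 63, 102, 165, …
Product ⇒ symmetric product L₀, ord ≤ 2.
∫: right-multiply L₀ by Dx.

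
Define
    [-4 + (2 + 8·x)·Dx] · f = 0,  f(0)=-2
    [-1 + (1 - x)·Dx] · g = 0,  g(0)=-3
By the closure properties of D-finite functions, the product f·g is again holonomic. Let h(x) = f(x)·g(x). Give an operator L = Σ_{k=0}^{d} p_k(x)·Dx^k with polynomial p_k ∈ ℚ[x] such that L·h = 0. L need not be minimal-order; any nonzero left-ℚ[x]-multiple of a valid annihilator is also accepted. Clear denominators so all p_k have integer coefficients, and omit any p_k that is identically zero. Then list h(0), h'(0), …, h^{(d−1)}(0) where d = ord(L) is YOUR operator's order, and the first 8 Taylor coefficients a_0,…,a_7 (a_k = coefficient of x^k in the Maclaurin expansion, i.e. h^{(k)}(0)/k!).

f: a_k = -2, -4, 4, -8, 20, -56, 168, -528, …
g: a_k = -3, -3, -3, -3, -3, -3, -3, -3, …
h₀=f·g: eliminate ⇒ L₀, order ≤ 1·1.
L = (3 + 2·x) + (-1 - 3·x + 4·x^2)·Dx  (order 1).
h: a_k = 6, 18, 6, 30, -30, 138, -366, 1218, …
ICs: h(0) = 6.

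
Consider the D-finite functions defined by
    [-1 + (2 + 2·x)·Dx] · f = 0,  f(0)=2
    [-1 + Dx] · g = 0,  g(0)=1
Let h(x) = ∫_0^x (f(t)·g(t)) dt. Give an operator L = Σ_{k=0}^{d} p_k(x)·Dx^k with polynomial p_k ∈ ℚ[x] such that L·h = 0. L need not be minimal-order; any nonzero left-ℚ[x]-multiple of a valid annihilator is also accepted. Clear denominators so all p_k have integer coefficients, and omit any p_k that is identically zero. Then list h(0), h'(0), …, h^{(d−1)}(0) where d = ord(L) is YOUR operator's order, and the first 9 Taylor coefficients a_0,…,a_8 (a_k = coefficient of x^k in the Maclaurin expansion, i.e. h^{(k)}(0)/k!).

f: a_k = 2, 1, -1/4, 1/8, -5/64, 7/128, -21/512, 33/1024, -429/16384, …
g: a_k = 1, 1, 1/2, 1/6, 1/24, 1/120, 1/720, 1/5040, 1/40320, …
Sym-product of L_f,L_g gives L₀ (≤ ord 1).
h=∫₀ˣh₀: take L = L₀·Dx.
L = (-3 - 2·x)·Dx + (2 + 2·x)·Dx^2  (order 2).
h: a_k = 0, 2, 3/2, 7/12, 17/96, 11/320, 107/11520, -89/161280, 1123/860160, …
ICs: h(0) = 0, h′(0) = 2.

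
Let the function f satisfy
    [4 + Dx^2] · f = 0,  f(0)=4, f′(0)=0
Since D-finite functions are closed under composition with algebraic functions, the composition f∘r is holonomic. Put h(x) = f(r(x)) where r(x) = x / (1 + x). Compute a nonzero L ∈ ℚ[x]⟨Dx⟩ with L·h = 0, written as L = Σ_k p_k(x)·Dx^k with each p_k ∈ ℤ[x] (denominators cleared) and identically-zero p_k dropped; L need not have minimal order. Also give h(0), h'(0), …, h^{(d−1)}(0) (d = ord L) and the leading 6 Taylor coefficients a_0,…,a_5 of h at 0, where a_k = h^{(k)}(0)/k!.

f: a_k = 4, 0, -8, 0, 8/3, 0, …
f∘r: x↦r, Dx↦Dx/r' in L_f ⇒ L₀.
L = 4 + (2 + 6·x + 6·x^2 + 2·x^3)·Dx + (1 + 4·x + 6·x^2 + 4·x^3 + x^4)·Dx^2  (order 2).
h: a_k = 4, 0, -8, 16, -64/3, 64/3, …
ICs: h(0) = 4, h′(0) = 0.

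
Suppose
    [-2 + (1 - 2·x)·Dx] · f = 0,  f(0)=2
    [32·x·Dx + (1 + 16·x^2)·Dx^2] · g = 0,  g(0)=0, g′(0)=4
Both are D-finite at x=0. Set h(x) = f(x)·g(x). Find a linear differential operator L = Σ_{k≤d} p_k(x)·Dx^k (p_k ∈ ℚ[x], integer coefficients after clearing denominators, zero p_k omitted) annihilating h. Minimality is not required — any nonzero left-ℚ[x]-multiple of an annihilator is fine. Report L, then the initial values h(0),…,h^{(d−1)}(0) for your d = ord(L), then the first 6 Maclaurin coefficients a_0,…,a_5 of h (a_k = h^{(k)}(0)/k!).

f: a_k = 2, 4, 8, 16, 32, 64, …
g: a_k = 0, 4, 0, -64/3, 0, 1024/5, …
f·g: L₀ = L_f ⊗_s L_g, ord ≤ 1·2.
L = 64·x + (4 - 32·x + 128·x^2)·Dx + (-1 + 2·x - 16·x^2 + 32·x^3)·Dx^2  (order 2).
h: a_k = 0, 8, 16, -32/3, -64/3, 5504/15, …
ICs: h(0) = 0, h′(0) = 8.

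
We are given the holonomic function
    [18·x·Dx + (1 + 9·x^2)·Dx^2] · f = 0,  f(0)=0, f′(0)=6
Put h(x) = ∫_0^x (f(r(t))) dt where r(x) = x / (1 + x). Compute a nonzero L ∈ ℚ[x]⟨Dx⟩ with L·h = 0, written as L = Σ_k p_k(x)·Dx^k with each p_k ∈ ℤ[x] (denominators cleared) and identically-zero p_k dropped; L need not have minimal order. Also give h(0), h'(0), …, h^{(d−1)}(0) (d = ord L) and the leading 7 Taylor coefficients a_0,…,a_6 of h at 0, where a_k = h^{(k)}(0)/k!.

L = (2 + 20·x)·Dx^2 + (1 + 2·x + 10·x^2)·Dx^3  (order 3).
h: a_k = 0, 0, 3, -2, -3, 48/5, -4/5, …
ICs: h(0) = 0, h′(0) = 0, h′′(0) = 6.

f: a_k = 0, 6, 0, -18, 0, 486/5, 0, …
Substitute x→r, Dx→(1/r')Dx; clear ⇒ L₀.
h=∫h₀ ⇒ L = L₀·Dx.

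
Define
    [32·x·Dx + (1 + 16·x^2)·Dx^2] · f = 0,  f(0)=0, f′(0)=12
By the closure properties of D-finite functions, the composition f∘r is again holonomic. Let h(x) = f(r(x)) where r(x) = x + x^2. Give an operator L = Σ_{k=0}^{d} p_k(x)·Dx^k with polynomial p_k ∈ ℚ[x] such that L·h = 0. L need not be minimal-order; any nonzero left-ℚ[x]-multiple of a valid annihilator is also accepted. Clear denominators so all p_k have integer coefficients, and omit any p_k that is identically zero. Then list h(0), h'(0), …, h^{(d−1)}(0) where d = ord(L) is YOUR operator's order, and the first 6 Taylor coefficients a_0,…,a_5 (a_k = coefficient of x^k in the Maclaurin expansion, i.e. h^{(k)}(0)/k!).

L = (-2 + 32·x + 128·x^2 + 192·x^3 + 96·x^4)·Dx + (1 + 2·x + 16·x^2 + 64·x^3 + 80·x^4 + 32·x^5)·Dx^2  (order 2).
h: a_k = 0, 12, 12, -64, -192, 2112/5, …
ICs: h(0) = 0, h′(0) = 12.

f: a_k = 0, 12, 0, -64, 0, 3072/5, …
Substitute x→r, Dx→(1/r')Dx; clear ⇒ L₀.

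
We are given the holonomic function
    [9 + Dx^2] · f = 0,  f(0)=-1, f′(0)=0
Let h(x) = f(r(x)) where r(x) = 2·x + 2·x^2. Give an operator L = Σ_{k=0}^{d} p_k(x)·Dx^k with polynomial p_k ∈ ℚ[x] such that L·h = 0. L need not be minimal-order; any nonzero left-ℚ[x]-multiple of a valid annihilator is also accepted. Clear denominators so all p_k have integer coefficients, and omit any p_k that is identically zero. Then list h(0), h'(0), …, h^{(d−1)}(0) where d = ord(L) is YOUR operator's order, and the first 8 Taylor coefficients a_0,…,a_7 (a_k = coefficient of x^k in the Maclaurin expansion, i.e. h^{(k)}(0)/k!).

f: a_k = -1, 0, 9/2, 0, -27/8, 0, 81/80, 0, …
L₀ from L_f via x↦r, Dx↦r'^{-1}Dx.
L = (36 + 216·x + 432·x^2 + 288·x^3) - 2·Dx + (1 + 2·x)·Dx^2  (order 2).
h: a_k = -1, 0, 18, 36, -36, -216, -1296/5, 864/5, …
ICs: h(0) = -1, h′(0) = 0.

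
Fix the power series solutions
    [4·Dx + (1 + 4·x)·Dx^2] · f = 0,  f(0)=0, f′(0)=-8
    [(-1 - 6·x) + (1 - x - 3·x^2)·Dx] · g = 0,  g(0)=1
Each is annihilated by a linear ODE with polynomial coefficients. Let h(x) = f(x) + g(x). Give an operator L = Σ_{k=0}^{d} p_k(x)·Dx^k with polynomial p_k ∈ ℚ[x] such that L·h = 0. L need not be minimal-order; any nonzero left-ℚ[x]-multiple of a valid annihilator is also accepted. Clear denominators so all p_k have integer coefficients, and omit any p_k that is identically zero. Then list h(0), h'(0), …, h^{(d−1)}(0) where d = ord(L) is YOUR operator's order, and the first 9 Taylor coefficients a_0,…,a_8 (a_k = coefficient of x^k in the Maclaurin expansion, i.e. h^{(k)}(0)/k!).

f: a_k = 0, -8, 16, -128/3, 128, -2048/5, 4096/3, -32768/7, 16384, …
g: a_k = 1, 1, 4, 7, 19, 40, 97, 217, 508, …
f+g: L₀ = lclm(L_f,L_g), ord ≤ 2+1.
L = (-212 - 1072·x - 3144·x^2 - 2160·x^3 - 2592·x^4)·Dx + (-5 - 248·x - 1922·x^2 - 4308·x^3 - 4464·x^4 - 4320·x^5)·Dx^2 + (6 + 53·x + 108·x^2 - 110·x^3 - 519·x^4 - 1044·x^5 - 864·x^6)·Dx^3  (order 3).
h: a_k = 1, -7, 20, -107/3, 147, -1848/5, 4387/3, -31249/7, 16892, …
ICs: h(0) = 1, h′(0) = -7, h′′(0) = 40.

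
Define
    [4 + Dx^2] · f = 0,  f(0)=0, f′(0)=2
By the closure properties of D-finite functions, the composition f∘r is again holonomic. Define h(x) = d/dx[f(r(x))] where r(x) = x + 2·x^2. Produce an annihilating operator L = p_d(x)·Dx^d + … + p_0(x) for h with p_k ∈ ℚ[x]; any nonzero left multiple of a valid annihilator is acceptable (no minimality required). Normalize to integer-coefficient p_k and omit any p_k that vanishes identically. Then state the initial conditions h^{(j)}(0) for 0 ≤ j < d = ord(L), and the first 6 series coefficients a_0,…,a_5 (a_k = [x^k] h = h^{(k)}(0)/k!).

L = (52 + 64·x + 384·x^2 + 1024·x^3 + 1024·x^4) + (-12 - 48·x)·Dx + (1 + 8·x + 16·x^2)·Dx^2  (order 2).
h: a_k = 2, 8, -4, -32, -236/3, -48, …
ICs: h(0) = 2, h′(0) = 8.

f: a_k = 0, 2, 0, -4/3, 0, 4/15, …
h₀=f(r): pull back L_f along r ⇒ L₀.
Derive L from L₀ (diff closure).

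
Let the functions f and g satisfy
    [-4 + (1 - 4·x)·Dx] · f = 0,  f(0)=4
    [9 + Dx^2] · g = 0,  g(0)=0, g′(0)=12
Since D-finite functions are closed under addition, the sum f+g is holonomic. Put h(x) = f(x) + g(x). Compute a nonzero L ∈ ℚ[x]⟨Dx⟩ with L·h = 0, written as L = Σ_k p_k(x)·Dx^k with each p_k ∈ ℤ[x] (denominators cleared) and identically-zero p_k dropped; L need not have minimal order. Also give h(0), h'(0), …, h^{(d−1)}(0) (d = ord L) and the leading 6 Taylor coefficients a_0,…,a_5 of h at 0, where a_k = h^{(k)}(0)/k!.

f: a_k = 4, 16, 64, 256, 1024, 4096, …
g: a_k = 0, 12, 0, -18, 0, 81/10, …
f+g: L₀ = lclm(L_f,L_g), ord ≤ 1+2.
L = (3780 - 2592·x + 5184·x^2) + (-369 + 2124·x - 3888·x^2 + 5184·x^3)·Dx + (420 - 288·x + 576·x^2)·Dx^2 + (-41 + 236·x - 432·x^2 + 576·x^3)·Dx^3  (order 3).
h: a_k = 4, 28, 64, 238, 1024, 41041/10, …
ICs: h(0) = 4, h′(0) = 28, h′′(0) = 128.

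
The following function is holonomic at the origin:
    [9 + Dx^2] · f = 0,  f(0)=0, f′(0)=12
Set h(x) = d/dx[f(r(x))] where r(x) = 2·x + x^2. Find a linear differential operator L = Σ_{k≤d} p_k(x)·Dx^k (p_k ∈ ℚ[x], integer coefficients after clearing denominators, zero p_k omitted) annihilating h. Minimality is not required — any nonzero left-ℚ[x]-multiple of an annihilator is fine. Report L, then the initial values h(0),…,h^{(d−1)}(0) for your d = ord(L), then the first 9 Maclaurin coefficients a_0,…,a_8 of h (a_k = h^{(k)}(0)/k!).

L = (39 + 144·x + 216·x^2 + 144·x^3 + 36·x^4) + (-3 - 3·x)·Dx + (1 + 2·x + x^2)·Dx^2  (order 2).
h: a_k = 24, 24, -432, -864, 756, 3780, 14904/5, -18144/5, -306909/35, …
ICs: h(0) = 24, h′(0) = 24.

f: a_k = 0, 12, 0, -18, 0, 81/10, 0, -243/140, 0, …
h₀=f(r): pull back L_f along r ⇒ L₀.
h₀' ⇒ L via d/dx closure of L₀.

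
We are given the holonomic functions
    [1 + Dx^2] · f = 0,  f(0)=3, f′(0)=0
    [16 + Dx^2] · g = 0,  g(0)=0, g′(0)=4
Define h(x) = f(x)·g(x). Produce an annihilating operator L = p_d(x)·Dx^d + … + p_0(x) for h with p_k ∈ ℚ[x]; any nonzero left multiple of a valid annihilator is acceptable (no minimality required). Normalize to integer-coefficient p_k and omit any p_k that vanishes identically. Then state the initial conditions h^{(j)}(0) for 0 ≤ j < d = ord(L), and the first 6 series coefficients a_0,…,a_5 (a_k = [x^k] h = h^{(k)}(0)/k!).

f: a_k = 3, 0, -3/2, 0, 1/8, 0, …
g: a_k = 0, 4, 0, -32/3, 0, 128/15, …
L₀ := L_f ⊗_s L_g (sym. prod.), ord ≤ 4.
L = 225 + 34·Dx^2 + Dx^4  (order 4).
h: a_k = 0, 12, 0, -38, 0, 421/10, …
ICs: h(0) = 0, h′(0) = 12, h′′(0) = 0, h′′′(0) = -228.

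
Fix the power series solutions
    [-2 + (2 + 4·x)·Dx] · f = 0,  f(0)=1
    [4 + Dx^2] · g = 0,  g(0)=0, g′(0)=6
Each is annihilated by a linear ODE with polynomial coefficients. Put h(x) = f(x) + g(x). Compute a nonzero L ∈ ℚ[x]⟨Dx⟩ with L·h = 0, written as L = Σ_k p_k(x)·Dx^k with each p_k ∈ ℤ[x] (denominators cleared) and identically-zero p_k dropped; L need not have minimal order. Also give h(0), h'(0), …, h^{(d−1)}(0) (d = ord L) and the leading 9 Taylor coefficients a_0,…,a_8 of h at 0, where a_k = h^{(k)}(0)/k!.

f: a_k = 1, 1, -1/2, 1/2, -5/8, 7/8, -21/16, 33/16, -429/128, …
g: a_k = 0, 6, 0, -4, 0, 4/5, 0, -8/105, 0, …
L₀ := lclm(L_f,L_g); ord L₀ ≤ 1+2.
L = (-28 - 64·x - 64·x^2) + (12 + 88·x + 192·x^2 + 128·x^3)·Dx + (-7 - 16·x - 16·x^2)·Dx^2 + (3 + 22·x + 48·x^2 + 32·x^3)·Dx^3  (order 3).
h: a_k = 1, 7, -1/2, -7/2, -5/8, 67/40, -21/16, 3337/1680, -429/128, …
ICs: h(0) = 1, h′(0) = 7, h′′(0) = -1.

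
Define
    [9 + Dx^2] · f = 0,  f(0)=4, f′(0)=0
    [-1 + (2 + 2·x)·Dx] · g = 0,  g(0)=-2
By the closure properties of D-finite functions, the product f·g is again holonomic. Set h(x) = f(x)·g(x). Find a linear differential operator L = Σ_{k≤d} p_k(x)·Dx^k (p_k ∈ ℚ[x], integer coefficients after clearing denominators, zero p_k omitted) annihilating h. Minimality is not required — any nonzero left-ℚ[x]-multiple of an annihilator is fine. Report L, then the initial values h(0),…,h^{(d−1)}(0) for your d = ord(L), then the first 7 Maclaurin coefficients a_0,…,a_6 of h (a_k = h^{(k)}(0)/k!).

L = (39 + 72·x + 36·x^2) + (-4 - 4·x)·Dx + (4 + 8·x + 4·x^2)·Dx^2  (order 2).
h: a_k = -8, -4, 37, 35/2, -499/16, -367/32, 6549/640, …
ICs: h(0) = -8, h′(0) = -4.

f: a_k = 4, 0, -18, 0, 27/2, 0, -81/20, …
g: a_k = -2, -1, 1/4, -1/8, 5/64, -7/128, 21/512, …
h₀=f·g: eliminate ⇒ L₀, order ≤ 2·1.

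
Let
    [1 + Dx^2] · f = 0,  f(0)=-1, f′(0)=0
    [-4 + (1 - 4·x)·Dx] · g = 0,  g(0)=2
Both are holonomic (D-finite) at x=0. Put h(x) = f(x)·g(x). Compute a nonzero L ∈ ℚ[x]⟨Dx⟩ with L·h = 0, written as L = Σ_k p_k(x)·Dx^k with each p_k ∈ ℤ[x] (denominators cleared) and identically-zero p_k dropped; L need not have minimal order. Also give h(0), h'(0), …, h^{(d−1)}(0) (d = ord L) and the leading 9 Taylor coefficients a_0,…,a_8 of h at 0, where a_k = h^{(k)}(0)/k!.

f: a_k = -1, 0, 1/2, 0, -1/24, 0, 1/720, 0, -1/40320, …
g: a_k = 2, 8, 32, 128, 512, 2048, 8192, 32768, 131072, …
L₀ := L_f ⊗_s L_g (sym. prod.), ord ≤ 2.
L = (-1 + 4·x) + 8·Dx + (-1 + 4·x)·Dx^2  (order 2).
h: a_k = -2, -8, -31, -124, -5953/12, -5953/3, -2857439/360, -2857439/90, -512053069/4032, …
ICs: h(0) = -2, h′(0) = -8.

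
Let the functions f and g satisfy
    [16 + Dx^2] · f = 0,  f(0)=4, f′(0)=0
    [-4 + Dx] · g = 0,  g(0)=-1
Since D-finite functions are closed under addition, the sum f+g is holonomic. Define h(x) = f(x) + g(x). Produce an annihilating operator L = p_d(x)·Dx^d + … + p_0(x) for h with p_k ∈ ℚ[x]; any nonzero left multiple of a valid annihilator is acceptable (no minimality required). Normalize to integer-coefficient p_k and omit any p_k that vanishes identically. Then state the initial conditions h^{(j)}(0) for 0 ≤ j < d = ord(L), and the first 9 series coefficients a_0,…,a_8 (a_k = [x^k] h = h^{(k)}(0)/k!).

L = -64 + 16·Dx - 4·Dx^2 + Dx^3  (order 3).
h: a_k = 3, -4, -40, -32/3, 32, -128/15, -256/9, -1024/315, 512/105, …
ICs: h(0) = 3, h′(0) = -4, h′′(0) = -80.

f: a_k = 4, 0, -32, 0, 128/3, 0, -1024/45, 0, 2048/315, …
g: a_k = -1, -4, -8, -32/3, -32/3, -128/15, -256/45, -1024/315, -512/315, …
Weyl lclm of L_f,L_g ⇒ L₀ (ord ≤ 3).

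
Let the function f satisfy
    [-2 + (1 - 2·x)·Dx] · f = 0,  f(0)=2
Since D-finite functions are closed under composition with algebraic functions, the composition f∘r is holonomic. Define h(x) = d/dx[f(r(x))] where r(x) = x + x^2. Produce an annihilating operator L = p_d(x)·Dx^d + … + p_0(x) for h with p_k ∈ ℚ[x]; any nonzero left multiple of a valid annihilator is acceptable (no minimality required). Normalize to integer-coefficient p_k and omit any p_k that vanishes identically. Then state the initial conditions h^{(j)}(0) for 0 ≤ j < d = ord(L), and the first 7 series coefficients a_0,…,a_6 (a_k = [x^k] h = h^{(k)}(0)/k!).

f: a_k = 2, 4, 8, 16, 32, 64, 128, …
Substitute x→r, Dx→(1/r')Dx; clear ⇒ L₀.
Derive L from L₀ (diff closure).
L = (6 + 12·x + 12·x^2) + (-1 + 6·x^2 + 4·x^3)·Dx  (order 1).
h: a_k = 4, 24, 96, 352, 1200, 3936, 12544, …
ICs: h(0) = 4.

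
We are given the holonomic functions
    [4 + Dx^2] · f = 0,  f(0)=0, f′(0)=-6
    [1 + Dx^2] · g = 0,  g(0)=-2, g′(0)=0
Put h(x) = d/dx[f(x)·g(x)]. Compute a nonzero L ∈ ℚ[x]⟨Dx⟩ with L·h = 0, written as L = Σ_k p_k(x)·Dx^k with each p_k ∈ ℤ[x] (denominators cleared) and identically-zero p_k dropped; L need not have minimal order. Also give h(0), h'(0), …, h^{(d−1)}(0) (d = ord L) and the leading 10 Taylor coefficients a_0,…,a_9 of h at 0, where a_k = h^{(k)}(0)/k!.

L = 9 + 10·Dx^2 + Dx^4  (order 4).
h: a_k = 12, 0, -42, 0, 61/2, 0, -547/60, 0, 703/480, 0, …
ICs: h(0) = 12, h′(0) = 0, h′′(0) = -84, h′′′(0) = 0.

f: a_k = 0, -6, 0, 4, 0, -4/5, 0, 8/105, 0, -4/945, …
g: a_k = -2, 0, 1, 0, -1/12, 0, 1/360, 0, -1/20160, 0, …
L₀ := L_f ⊗_s L_g (sym. prod.), ord ≤ 4.
Differentiate: ansatz ord ≤ ord L₀ ⇒ L.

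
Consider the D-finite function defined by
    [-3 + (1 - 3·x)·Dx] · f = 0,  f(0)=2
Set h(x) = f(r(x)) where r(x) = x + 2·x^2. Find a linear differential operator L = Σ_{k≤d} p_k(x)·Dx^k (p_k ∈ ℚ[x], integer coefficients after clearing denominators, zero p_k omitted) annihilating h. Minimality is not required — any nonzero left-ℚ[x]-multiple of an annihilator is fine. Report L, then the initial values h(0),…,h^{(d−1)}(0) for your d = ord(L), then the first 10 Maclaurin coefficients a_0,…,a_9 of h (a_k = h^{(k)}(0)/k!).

L = (3 + 12·x) + (-1 + 3·x + 6·x^2)·Dx  (order 1).
h: a_k = 2, 6, 30, 126, 558, 2430, 10638, 46494, 203310, 888894, …
ICs: h(0) = 2.

f: a_k = 2, 6, 18, 54, 162, 486, 1458, 4374, 13122, 39366, …
h₀=f(r): pull back L_f along r ⇒ L₀.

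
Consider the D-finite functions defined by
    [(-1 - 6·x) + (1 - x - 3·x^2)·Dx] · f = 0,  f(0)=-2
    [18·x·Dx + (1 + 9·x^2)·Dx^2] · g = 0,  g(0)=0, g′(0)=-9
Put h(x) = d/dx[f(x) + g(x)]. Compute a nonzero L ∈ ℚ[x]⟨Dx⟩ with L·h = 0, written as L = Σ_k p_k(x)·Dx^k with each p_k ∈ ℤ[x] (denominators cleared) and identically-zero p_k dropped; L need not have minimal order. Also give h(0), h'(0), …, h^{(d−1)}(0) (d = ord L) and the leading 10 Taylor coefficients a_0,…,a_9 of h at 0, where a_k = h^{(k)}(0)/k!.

f: a_k = -2, -2, -8, -14, -38, -80, -194, -434, -1016, -2318, …
g: a_k = 0, -9, 0, 27, 0, -729/5, 0, 6561/7, 0, -6561, …
L₀ := lclm(L_f,L_g); ord L₀ ≤ 1+2.
Derive L from L₀ (diff closure).
L = (-72 + 288·x + 4428·x^2 + 9720·x^3 + 33534·x^4 + 13122·x^6) + (30 + 180·x + 144·x^2 + 1728·x^3 + 9153·x^4 + 23814·x^5 + 2187·x^6 + 13122·x^7)·Dx + (-4 - 14·x - 114·x^2 + 36·x^3 - 459·x^4 + 1539·x^5 + 2430·x^6 + 729·x^7 + 2187·x^8)·Dx^2  (order 2).
h: a_k = -11, -16, 39, -152, -1129, -1164, 3523, -8128, -79911, -53660, …
ICs: h(0) = -11, h′(0) = -16.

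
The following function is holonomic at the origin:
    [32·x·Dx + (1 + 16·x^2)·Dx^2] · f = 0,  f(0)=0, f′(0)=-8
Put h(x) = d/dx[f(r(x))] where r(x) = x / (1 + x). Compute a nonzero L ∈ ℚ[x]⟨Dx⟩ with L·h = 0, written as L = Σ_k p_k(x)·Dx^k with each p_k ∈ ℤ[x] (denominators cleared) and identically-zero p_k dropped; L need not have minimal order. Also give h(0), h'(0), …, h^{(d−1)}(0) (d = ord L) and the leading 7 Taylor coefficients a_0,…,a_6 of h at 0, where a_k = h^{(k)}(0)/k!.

f: a_k = 0, -8, 0, 128/3, 0, -2048/5, 0, …
f∘r: x↦r, Dx↦Dx/r' in L_f ⇒ L₀.
Derive L from L₀ (diff closure).
L = (2 + 34·x) + (1 + 2·x + 17·x^2)·Dx  (order 1).
h: a_k = -8, 16, 104, -480, -808, 9776, -5816, …
ICs: h(0) = -8.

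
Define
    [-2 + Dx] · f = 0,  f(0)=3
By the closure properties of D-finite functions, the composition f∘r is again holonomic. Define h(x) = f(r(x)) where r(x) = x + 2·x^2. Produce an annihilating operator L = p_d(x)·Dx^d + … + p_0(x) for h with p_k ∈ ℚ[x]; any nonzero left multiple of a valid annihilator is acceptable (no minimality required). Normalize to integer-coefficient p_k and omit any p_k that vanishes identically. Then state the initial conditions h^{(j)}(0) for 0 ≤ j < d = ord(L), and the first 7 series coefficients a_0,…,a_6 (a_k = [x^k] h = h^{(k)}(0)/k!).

f: a_k = 3, 6, 6, 4, 2, 4/5, 4/15, …
L₀ from L_f via x↦r, Dx↦r'^{-1}Dx.
L = (-2 - 8·x) + Dx  (order 1).
h: a_k = 3, 6, 18, 28, 50, 324/5, 1324/15, …
ICs: h(0) = 3.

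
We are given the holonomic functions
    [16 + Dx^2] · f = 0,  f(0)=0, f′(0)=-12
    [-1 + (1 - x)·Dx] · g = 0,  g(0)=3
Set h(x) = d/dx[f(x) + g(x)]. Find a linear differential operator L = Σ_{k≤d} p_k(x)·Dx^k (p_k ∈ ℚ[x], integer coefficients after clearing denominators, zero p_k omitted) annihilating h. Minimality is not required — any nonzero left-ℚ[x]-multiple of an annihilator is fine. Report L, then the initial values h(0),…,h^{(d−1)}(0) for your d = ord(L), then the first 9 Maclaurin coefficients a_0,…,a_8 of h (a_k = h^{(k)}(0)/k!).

f: a_k = 0, -12, 0, 32, 0, -128/5, 0, 1024/105, 0, …
g: a_k = 3, 3, 3, 3, 3, 3, 3, 3, 3, …
Sum ⇒ L₀ = lclm(L_f,L_g) in ℚ(x)⟨Dx⟩.
h=h₀': d/dx-closure on L₀ ⇒ L.
L = (448 - 512·x + 256·x^2) + (-176 + 432·x - 384·x^2 + 128·x^3)·Dx + (28 - 32·x + 16·x^2)·Dx^2 + (-11 + 27·x - 24·x^2 + 8·x^3)·Dx^3  (order 3).
h: a_k = -9, 6, 105, 12, -113, 18, 1339/15, 24, 787/105, …
ICs: h(0) = -9, h′(0) = 6, h′′(0) = 210.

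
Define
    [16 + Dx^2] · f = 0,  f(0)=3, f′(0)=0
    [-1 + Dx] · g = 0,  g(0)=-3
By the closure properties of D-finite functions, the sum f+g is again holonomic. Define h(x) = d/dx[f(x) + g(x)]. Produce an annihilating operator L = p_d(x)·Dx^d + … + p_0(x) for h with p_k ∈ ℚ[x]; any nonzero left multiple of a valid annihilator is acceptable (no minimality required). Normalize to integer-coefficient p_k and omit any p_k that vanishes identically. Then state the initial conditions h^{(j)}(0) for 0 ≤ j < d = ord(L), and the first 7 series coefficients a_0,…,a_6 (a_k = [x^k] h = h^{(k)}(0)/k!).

f: a_k = 3, 0, -24, 0, 32, 0, -256/15, …
g: a_k = -3, -3, -3/2, -1/2, -1/8, -1/40, -1/240, …
Weyl lclm of L_f,L_g ⇒ L₀ (ord ≤ 3).
Derive L from L₀ (diff closure).
L = 16 - 16·Dx + Dx^2 - Dx^3  (order 3).
h: a_k = -3, -51, -3/2, 255/2, -1/8, -4097/40, -1/240, …
ICs: h(0) = -3, h′(0) = -51, h′′(0) = -3.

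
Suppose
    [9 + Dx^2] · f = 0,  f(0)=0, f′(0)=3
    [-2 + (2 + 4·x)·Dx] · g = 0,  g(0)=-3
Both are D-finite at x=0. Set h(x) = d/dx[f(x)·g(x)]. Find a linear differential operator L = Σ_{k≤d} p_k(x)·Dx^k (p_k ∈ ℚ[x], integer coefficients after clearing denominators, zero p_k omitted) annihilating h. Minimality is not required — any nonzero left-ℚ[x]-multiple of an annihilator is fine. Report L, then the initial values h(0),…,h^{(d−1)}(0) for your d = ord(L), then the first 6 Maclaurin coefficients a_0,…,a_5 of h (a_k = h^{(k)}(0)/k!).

L = (14 + 84·x + 192·x^2 + 216·x^3 + 108·x^4) + (-1 - 8·x - 18·x^2 - 12·x^3)·Dx + (1 + 7·x + 19·x^2 + 24·x^3 + 12·x^4)·Dx^2  (order 2).
h: a_k = -9, -18, 54, 36, -36, -216/5, …
ICs: h(0) = -9, h′(0) = -18.

f: a_k = 0, 3, 0, -9/2, 0, 81/40, …
g: a_k = -3, -3, 3/2, -3/2, 15/8, -21/8, …
h₀=f·g: eliminate ⇒ L₀, order ≤ 2·1.
Differentiate: ansatz ord ≤ ord L₀ ⇒ L.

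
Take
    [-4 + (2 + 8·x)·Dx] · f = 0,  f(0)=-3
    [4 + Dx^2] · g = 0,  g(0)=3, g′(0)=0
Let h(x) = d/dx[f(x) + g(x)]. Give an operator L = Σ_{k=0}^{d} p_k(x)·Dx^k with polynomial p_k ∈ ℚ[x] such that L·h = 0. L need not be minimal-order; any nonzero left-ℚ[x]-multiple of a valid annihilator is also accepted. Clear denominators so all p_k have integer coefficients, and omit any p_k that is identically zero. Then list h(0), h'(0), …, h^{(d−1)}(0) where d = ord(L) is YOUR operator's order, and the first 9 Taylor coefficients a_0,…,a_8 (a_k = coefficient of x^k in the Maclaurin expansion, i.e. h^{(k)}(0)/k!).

L = (-32 - 16·x - 32·x^2) + (-4 - 24·x - 48·x^2 - 64·x^3)·Dx + (-8 - 4·x - 8·x^2)·Dx^2 + (-1 - 6·x - 12·x^2 - 16·x^3)·Dx^3  (order 3).
h: a_k = -6, 0, -36, 128, -420, 7552/5, -5544, 2162176/105, -77220, …
ICs: h(0) = -6, h′(0) = 0, h′′(0) = -72.

f: a_k = -3, -6, 6, -12, 30, -84, 252, -792, 2574, …
g: a_k = 3, 0, -6, 0, 2, 0, -4/15, 0, 2/105, …
L₀ := lclm(L_f,L_g); ord L₀ ≤ 1+2.
Differentiate: ansatz ord ≤ ord L₀ ⇒ L.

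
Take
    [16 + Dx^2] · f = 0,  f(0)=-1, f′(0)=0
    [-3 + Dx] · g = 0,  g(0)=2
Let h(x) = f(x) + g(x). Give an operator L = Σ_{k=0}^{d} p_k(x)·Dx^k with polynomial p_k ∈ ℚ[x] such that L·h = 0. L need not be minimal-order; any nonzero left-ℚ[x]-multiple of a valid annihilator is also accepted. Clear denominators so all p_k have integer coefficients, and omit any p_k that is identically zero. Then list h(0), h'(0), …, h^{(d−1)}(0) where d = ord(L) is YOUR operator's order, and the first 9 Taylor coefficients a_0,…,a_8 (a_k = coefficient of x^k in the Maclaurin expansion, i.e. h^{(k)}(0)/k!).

L = -48 + 16·Dx - 3·Dx^2 + Dx^3  (order 3).
h: a_k = 1, 6, 17, 9, -47/12, 81/20, 2777/360, 243/280, -26207/20160, …
ICs: h(0) = 1, h′(0) = 6, h′′(0) = 34.

f: a_k = -1, 0, 8, 0, -32/3, 0, 256/45, 0, -512/315, …
g: a_k = 2, 6, 9, 9, 27/4, 81/20, 81/40, 243/280, 729/2240, …
f+g: L₀ = lclm(L_f,L_g), ord ≤ 2+1.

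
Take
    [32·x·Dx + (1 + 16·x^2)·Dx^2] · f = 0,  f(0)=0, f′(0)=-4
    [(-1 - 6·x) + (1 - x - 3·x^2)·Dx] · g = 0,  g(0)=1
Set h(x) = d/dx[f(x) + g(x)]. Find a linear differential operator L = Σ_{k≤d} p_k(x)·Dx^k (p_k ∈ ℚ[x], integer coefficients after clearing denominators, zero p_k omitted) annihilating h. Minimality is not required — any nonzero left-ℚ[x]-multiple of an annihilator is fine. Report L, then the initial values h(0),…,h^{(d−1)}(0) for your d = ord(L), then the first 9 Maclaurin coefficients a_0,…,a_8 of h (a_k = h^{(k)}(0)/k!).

f: a_k = 0, -4, 0, 64/3, 0, -1024/5, 0, 16384/7, 0, …
g: a_k = 1, 1, 4, 7, 19, 40, 97, 217, 508, …
h₀=f+g: left-lcm gives L₀, ord ≤ 3.
h=h₀': d/dx-closure on L₀ ⇒ L.
L = (128 - 512·x - 10560·x^2 - 25344·x^3 - 95904·x^4 - 41472·x^6) + (-37 - 208·x + 206·x^2 - 1476·x^3 - 24336·x^4 - 66528·x^5 - 6912·x^6 - 41472·x^7)·Dx + (4 + 21·x + 198·x^2 + 90·x^3 + 1775·x^4 - 4080·x^5 - 6336·x^6 - 2304·x^7 - 6912·x^8)·Dx^2  (order 2).
h: a_k = -3, 8, 85, 76, -824, 582, 17903, 4064, -251713, …
ICs: h(0) = -3, h′(0) = 8.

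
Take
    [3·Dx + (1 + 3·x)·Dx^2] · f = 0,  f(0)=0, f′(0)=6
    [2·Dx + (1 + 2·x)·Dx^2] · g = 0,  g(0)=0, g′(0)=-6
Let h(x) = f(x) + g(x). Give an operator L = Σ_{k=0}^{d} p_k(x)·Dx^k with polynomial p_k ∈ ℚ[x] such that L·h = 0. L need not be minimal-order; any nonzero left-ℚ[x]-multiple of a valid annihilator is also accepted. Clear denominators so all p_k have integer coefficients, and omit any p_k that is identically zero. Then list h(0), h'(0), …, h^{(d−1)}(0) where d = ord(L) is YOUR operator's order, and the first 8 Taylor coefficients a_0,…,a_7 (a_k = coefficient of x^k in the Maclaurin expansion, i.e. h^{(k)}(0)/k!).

L = 12·Dx + (10 + 24·x)·Dx^2 + (1 + 5·x + 6·x^2)·Dx^3  (order 3).
h: a_k = 0, 0, -3, 10, -57/2, 78, -211, 570, …
ICs: h(0) = 0, h′(0) = 0, h′′(0) = -6.

f: a_k = 0, 6, -9, 18, -81/2, 486/5, -243, 4374/7, …
g: a_k = 0, -6, 6, -8, 12, -96/5, 32, -384/7, …
f+g: L₀ = lclm(L_f,L_g), ord ≤ 2+2.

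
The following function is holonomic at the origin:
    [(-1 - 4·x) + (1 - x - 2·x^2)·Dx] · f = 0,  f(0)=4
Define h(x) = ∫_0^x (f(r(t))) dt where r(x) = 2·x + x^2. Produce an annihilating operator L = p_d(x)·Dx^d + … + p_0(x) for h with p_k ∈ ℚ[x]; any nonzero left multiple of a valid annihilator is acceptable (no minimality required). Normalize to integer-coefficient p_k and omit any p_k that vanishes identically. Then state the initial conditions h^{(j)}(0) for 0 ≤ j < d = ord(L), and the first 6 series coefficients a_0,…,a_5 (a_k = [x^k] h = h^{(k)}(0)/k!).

f: a_k = 4, 4, 12, 20, 44, 84, …
f∘r: x↦r, Dx↦Dx/r' in L_f ⇒ L₀.
h=∫h₀ ⇒ L = L₀·Dx.
L = (2 + 16·x + 8·x^2)·Dx + (-1 + 3·x + 6·x^2 + 2·x^3)·Dx^2  (order 2).
h: a_k = 0, 4, 4, 52/3, 52, 956/5, …
ICs: h(0) = 0, h′(0) = 4.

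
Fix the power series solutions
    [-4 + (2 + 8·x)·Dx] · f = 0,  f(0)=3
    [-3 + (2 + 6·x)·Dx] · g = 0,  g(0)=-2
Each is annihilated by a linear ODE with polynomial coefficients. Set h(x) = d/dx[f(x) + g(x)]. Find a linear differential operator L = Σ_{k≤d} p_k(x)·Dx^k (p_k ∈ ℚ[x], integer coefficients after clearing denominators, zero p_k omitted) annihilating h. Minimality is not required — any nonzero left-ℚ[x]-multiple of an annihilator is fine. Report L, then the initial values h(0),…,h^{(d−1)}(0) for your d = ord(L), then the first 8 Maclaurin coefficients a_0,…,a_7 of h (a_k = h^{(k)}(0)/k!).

f: a_k = 3, 6, -6, 12, -30, 84, -252, 792, …
g: a_k = -2, -3, 9/4, -27/8, 405/64, -1701/128, 15309/512, -72171/1024, …
f+g: L₀ = lclm(L_f,L_g), ord ≤ 1+1.
Differentiate: ansatz ord ≤ ord L₀ ⇒ L.
L = -18 + (-21 - 72·x)·Dx + (-2 - 14·x - 24·x^2)·Dx^2  (order 2).
h: a_k = 3, -15/2, 207/8, -1515/16, 45255/128, -341145/256, 5171859/1024, -39357747/2048, …
ICs: h(0) = 3, h′(0) = -15/2.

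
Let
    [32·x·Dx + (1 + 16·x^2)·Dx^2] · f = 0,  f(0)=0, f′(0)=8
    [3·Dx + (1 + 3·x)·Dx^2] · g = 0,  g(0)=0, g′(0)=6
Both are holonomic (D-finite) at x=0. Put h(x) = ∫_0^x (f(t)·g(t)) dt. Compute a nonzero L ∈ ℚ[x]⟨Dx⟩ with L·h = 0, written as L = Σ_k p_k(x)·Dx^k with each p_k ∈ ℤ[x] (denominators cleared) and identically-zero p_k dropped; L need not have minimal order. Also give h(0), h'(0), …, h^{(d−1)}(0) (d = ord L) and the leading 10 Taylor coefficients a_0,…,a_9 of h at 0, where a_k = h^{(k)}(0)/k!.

f: a_k = 0, 8, 0, -128/3, 0, 2048/5, 0, -32768/7, 0, 524288/9, …
g: a_k = 0, 6, -9, 18, -81/2, 486/5, -243, 4374/7, -6561/4, 4374, …
L₀ := L_f ⊗_s L_g (sym. prod.), ord ≤ 4.
∫: right-multiply L₀ by Dx.
L = (15744 + 89280·x + 811008·x^2 + 5299200·x^3 + 13271040·x^4 + 17252352·x^5 + 21233664·x^7)·Dx^2 + (4258 + 91200·x + 775488·x^2 + 4635648·x^3 + 18247680·x^4 + 41140224·x^5 + 46448640·x^6 + 21233664·x^7 + 74317824·x^8)·Dx^3 + (492 + 12548·x + 131328·x^2 + 747968·x^3 + 3219456·x^4 + 10146816·x^5 + 21233664·x^6 + 24920064·x^7 + 21233664·x^8 + 42467328·x^9)·Dx^4 + (73 + 822·x + 6161·x^2 + 34944·x^3 + 151168·x^4 + 500736·x^5 + 1322496·x^6 + 2654208·x^7 + 3244032·x^8 + 3538944·x^9 + 5308416·x^10)·Dx^5  (order 5).
h: a_k = 0, 0, 0, 16, -18, -112/5, 10, 12336/35, -2439/5, -33104/15, …
ICs: h(0) = 0, h′(0) = 0, h′′(0) = 0, h′′′(0) = 96, h′′′′(0) = -432.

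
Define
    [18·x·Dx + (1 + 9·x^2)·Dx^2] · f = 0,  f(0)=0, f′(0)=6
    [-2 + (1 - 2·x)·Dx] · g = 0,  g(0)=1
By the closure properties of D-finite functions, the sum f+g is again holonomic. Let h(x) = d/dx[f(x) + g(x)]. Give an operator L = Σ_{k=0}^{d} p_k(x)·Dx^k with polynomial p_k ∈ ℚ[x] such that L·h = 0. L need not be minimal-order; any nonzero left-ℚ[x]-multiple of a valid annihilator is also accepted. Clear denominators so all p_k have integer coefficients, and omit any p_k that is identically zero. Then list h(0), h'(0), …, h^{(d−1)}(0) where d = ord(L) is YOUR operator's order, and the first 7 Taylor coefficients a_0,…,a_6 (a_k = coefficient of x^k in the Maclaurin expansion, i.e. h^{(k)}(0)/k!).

L = (36 - 288·x - 972·x^2) + (-21 + 36·x - 9·x^2 - 972·x^3)·Dx + (2 + 5·x + 45·x^3 - 162·x^4)·Dx^2  (order 2).
h: a_k = 8, 8, -30, 64, 646, 384, -3478, …
ICs: h(0) = 8, h′(0) = 8.

f: a_k = 0, 6, 0, -18, 0, 486/5, 0, …
g: a_k = 1, 2, 4, 8, 16, 32, 64, …
Sum ⇒ L₀ = lclm(L_f,L_g) in ℚ(x)⟨Dx⟩.
h=h₀': d/dx-closure on L₀ ⇒ L.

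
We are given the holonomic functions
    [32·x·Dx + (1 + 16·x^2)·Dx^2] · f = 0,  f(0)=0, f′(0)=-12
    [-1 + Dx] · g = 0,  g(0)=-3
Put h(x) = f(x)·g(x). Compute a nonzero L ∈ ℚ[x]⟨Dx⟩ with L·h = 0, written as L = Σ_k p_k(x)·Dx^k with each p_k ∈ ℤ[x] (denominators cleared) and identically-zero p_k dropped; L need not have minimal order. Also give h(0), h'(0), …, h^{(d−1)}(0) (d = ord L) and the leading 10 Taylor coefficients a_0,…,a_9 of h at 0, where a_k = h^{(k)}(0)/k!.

L = (1 - 32·x + 16·x^2) + (-2 + 32·x - 32·x^2)·Dx + (1 + 16·x^2)·Dx^2  (order 2).
h: a_k = 0, 36, 36, -174, -186, 17487/10, 3623/2, -2821209/140, -581267/28, 169134311/672, …
ICs: h(0) = 0, h′(0) = 36.

f: a_k = 0, -12, 0, 64, 0, -3072/5, 0, 49152/7, 0, -262144/3, …
g: a_k = -3, -3, -3/2, -1/2, -1/8, -1/40, -1/240, -1/1680, -1/13440, -1/120960, …
L₀ := L_f ⊗_s L_g (sym. prod.), ord ≤ 2.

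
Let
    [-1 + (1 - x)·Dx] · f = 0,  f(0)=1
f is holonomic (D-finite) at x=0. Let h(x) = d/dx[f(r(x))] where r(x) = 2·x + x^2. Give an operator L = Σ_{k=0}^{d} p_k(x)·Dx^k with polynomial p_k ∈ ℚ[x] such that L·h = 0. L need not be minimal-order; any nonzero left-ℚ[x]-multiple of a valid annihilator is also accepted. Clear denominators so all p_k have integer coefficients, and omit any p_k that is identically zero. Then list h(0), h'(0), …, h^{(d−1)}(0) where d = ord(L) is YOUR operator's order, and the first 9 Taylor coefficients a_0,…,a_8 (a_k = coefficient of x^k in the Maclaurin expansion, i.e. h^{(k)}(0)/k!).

f: a_k = 1, 1, 1, 1, 1, 1, 1, 1, 1, …
L₀ from L_f via x↦r, Dx↦r'^{-1}Dx.
Differentiate: ansatz ord ≤ ord L₀ ⇒ L.
L = (5 + 6·x + 3·x^2) + (-1 + x + 3·x^2 + x^3)·Dx  (order 1).
h: a_k = 2, 10, 36, 116, 350, 1014, 2856, 7880, 21402, …
ICs: h(0) = 2.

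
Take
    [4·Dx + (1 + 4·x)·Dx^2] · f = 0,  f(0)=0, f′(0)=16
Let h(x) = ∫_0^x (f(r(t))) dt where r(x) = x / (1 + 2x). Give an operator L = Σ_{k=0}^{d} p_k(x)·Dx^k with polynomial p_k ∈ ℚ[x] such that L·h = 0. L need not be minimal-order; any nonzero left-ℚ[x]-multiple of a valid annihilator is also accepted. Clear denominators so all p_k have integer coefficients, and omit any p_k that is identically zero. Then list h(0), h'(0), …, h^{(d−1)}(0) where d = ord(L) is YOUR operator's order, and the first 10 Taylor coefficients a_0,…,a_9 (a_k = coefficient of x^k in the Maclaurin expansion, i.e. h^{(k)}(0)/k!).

f: a_k = 0, 16, -32, 256/3, -256, 4096/5, -8192/3, 65536/7, -32768, 1048576/9, …
h₀=f(r): pull back L_f along r ⇒ L₀.
h=∫h₀ ⇒ L = L₀·Dx.
L = (8 + 24·x)·Dx^2 + (1 + 8·x + 12·x^2)·Dx^3  (order 3).
h: a_k = 0, 0, 8, -64/3, 208/3, -256, 15488/15, -13312/3, 139904/7, -839680/9, …
ICs: h(0) = 0, h′(0) = 0, h′′(0) = 16.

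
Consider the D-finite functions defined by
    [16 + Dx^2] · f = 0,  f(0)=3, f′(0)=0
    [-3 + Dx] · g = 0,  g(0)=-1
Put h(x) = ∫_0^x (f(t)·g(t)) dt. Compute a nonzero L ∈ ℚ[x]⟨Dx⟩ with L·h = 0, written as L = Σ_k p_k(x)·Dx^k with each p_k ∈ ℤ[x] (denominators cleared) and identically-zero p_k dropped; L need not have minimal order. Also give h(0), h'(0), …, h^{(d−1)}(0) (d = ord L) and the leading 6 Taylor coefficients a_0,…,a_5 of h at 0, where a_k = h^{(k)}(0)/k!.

L = 25·Dx - 6·Dx^2 + Dx^3  (order 3).
h: a_k = 0, -3, -9/2, 7/2, 117/8, 527/40, …
ICs: h(0) = 0, h′(0) = -3, h′′(0) = -9.

f: a_k = 3, 0, -24, 0, 32, 0, …
g: a_k = -1, -3, -9/2, -9/2, -27/8, -81/40, …
Product ⇒ symmetric product L₀, ord ≤ 2.
h=∫h₀ ⇒ L = L₀·Dx.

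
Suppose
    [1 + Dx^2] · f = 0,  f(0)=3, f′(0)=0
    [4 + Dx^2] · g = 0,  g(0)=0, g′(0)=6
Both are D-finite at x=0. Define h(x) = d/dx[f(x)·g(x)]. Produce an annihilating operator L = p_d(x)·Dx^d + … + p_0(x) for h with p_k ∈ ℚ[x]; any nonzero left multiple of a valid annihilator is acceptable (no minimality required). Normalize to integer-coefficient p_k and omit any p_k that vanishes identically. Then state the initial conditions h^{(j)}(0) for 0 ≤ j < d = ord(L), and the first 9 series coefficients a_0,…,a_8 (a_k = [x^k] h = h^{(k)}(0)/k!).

L = 9 + 10·Dx^2 + Dx^4  (order 4).
h: a_k = 18, 0, -63, 0, 183/4, 0, -547/40, 0, 703/320, …
ICs: h(0) = 18, h′(0) = 0, h′′(0) = -126, h′′′(0) = 0.

f: a_k = 3, 0, -3/2, 0, 1/8, 0, -1/240, 0, 1/13440, …
g: a_k = 0, 6, 0, -4, 0, 4/5, 0, -8/105, 0, …
L₀ := L_f ⊗_s L_g (sym. prod.), ord ≤ 4.
h=h₀': d/dx-closure on L₀ ⇒ L.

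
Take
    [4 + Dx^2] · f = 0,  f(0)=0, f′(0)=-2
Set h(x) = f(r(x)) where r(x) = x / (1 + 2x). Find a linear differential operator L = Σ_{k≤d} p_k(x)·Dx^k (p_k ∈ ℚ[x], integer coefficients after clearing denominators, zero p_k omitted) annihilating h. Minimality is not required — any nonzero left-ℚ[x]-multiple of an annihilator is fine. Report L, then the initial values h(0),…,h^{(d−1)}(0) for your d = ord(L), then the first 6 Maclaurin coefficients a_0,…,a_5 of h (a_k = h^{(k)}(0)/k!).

L = 4 + (4 + 24·x + 48·x^2 + 32·x^3)·Dx + (1 + 8·x + 24·x^2 + 32·x^3 + 16·x^4)·Dx^2  (order 2).
h: a_k = 0, -2, 4, -20/3, 8, -4/15, …
ICs: h(0) = 0, h′(0) = -2.

f: a_k = 0, -2, 0, 4/3, 0, -4/15, …
Change of var in L_f (x↦r) gives L₀.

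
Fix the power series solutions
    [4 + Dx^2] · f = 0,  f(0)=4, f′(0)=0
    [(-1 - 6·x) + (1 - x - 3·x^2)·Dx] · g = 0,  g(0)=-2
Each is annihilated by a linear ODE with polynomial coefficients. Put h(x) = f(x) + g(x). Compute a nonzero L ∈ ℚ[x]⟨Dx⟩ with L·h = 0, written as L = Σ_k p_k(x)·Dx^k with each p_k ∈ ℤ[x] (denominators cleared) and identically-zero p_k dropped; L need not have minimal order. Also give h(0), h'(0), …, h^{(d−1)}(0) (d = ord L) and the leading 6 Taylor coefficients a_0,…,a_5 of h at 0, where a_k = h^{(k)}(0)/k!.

L = (-92 - 608·x - 512·x^2 - 1104·x^3 - 360·x^4 - 432·x^5) + (24 - 4·x - 24·x^2 - 80·x^3 - 180·x^4 - 216·x^5 - 216·x^6)·Dx + (-23 - 152·x - 128·x^2 - 276·x^3 - 90·x^4 - 108·x^5)·Dx^2 + (6 - x - 6·x^2 - 20·x^3 - 45·x^4 - 54·x^5 - 54·x^6)·Dx^3  (order 3).
h: a_k = 2, -2, -16, -14, -106/3, -80, …
ICs: h(0) = 2, h′(0) = -2, h′′(0) = -32.

f: a_k = 4, 0, -8, 0, 8/3, 0, …
g: a_k = -2, -2, -8, -14, -38, -80, …
Weyl lclm of L_f,L_g ⇒ L₀ (ord ≤ 3).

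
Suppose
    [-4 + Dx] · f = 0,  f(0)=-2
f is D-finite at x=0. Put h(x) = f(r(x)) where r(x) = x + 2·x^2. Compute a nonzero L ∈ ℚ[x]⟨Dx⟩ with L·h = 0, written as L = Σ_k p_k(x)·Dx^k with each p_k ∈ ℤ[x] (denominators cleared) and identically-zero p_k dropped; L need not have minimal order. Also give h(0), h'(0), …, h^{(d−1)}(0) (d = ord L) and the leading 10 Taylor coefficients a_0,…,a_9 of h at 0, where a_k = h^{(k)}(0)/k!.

f: a_k = -2, -8, -16, -64/3, -64/3, -256/15, -512/45, -2048/315, -1024/315, -4096/2835, …
Substitute x→r, Dx→(1/r')Dx; clear ⇒ L₀.
L = (-4 - 16·x) + Dx  (order 1).
h: a_k = -2, -8, -32, -256/3, -640/3, -6656/15, -38912/45, -475136/315, -782336/315, -2146304/567, …
ICs: h(0) = -2.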